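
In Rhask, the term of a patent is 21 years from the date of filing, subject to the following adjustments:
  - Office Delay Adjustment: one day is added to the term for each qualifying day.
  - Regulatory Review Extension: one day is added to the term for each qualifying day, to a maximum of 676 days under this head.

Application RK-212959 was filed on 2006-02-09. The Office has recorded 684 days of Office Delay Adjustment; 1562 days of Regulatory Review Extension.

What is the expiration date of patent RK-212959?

2030-10-31

Base term: filing date + 21 years → 9 February 2027.
Office Delay Adjustment: +684 days → 24 December 2028.
Regulatory Review Extension: 1562 days claimed exceeds the 676-day cap, so +676 days → 31 October 2030.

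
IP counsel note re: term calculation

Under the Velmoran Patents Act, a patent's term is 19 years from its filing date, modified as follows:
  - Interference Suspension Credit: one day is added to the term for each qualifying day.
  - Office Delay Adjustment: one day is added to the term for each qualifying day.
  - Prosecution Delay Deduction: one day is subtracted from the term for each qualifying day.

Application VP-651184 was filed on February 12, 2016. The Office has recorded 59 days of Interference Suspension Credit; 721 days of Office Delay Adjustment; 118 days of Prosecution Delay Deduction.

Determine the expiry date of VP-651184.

Base term: filing date + 19 years → 12 February 2035.
Interference Suspension Credit: +59 days → 12 April 2035.
Office Delay Adjustment: +721 days → 2 April 2037.
Prosecution Delay Deduction: −118 days → 5 December 2036.

2036-12-05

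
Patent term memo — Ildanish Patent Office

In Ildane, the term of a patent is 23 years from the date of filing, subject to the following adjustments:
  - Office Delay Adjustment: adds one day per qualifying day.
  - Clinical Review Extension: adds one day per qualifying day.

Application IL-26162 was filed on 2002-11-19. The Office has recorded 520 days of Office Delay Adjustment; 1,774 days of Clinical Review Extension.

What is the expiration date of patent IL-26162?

March 1, 2032

Base term: filing date + 23 years → 19 November 2025.
Office Delay Adjustment: +520 days → 23 April 2027.
Clinical Review Extension: +1774 days → 1 March 2032.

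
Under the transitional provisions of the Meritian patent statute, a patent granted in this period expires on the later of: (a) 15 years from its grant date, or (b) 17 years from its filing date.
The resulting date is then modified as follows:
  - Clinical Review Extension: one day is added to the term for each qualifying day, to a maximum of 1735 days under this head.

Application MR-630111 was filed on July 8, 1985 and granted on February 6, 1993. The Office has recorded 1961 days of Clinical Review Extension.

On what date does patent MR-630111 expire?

2012-11-06

(a) grant + 15 years → 6 February 2008.
(b) filing + 17 years → 8 July 2002.
Later of the two: 6 February 2008.
Clinical Review Extension: 1961 days claimed exceeds the 1735-day cap, so +1735 days → 6 November 2012.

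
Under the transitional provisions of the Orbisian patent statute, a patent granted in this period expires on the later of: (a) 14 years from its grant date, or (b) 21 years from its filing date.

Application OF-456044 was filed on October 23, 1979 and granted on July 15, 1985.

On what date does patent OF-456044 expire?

(a) grant + 14 years → 15 July 1999.
(b) filing + 21 years → 23 October 2000.
Later of the two: 23 October 2000.

2000-10-23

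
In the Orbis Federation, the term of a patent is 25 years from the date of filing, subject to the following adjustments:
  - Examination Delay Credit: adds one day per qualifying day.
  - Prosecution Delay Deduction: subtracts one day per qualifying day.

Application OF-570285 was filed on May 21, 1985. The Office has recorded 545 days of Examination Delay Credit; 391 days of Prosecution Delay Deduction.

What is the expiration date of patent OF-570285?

Base term: filing date + 25 years → 21 May 2010.
Examination Delay Credit: +545 days → 17 November 2011.
Prosecution Delay Deduction: −391 days → 22 October 2010.

2010-10-22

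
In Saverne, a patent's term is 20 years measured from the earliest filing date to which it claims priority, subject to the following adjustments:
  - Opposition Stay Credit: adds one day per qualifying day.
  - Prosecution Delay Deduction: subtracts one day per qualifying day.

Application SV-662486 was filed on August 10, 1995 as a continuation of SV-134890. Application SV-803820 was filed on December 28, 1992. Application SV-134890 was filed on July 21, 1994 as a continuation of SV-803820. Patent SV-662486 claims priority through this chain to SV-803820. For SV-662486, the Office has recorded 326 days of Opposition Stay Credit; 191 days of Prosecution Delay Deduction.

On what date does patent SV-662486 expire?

Earliest priority filing: 28 December 1992.
Base term: 28 December 1992 + 20 years → 28 December 2012.
Opposition Stay Credit: +326 days → 19 November 2013.
Prosecution Delay Deduction: −191 days → 12 May 2013.

May 12, 2013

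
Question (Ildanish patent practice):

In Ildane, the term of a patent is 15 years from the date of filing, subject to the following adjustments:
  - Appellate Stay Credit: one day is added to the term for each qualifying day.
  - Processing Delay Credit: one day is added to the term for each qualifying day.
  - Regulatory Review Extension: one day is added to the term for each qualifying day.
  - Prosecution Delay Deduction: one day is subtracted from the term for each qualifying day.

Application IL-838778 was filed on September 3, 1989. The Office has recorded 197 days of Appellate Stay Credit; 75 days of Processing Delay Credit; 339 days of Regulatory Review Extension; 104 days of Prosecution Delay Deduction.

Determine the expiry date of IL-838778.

Base term: filing date + 15 years → 3 September 2004.
Appellate Stay Credit: +197 days → 19 March 2005.
Processing Delay Credit: +75 days → 2 June 2005.
Regulatory Review Extension: +339 days → 7 May 2006.
Prosecution Delay Deduction: −104 days → 23 January 2006.

2006-01-23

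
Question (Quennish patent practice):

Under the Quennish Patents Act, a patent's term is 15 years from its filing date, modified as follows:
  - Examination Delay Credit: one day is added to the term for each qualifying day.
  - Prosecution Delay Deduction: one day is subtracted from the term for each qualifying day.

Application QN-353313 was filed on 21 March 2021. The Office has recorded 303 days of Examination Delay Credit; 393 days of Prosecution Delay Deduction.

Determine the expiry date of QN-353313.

Base term: filing date + 15 years → 21 March 2036.
Examination Delay Credit: +303 days → 18 January 2037.
Prosecution Delay Deduction: −393 days → 22 December 2035.

2035-12-22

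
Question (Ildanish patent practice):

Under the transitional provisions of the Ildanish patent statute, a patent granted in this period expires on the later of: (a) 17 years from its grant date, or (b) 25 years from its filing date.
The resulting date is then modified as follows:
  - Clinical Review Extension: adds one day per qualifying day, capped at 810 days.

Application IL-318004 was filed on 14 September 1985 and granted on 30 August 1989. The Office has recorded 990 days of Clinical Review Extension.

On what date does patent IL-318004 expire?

(a) grant + 17 years → 30 August 2006.
(b) filing + 25 years → 14 September 2010.
Later of the two: 14 September 2010.
Clinical Review Extension: 990 days claimed exceeds the 810-day cap, so +810 days → 2 December 2012.

2012-12-02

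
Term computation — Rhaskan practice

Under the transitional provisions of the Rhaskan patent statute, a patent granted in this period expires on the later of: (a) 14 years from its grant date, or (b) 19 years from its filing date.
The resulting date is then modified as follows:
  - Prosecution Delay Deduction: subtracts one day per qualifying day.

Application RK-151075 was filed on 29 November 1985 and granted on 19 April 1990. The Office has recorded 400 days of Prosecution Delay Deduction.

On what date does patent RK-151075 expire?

(a) grant + 14 years → 19 April 2004.
(b) filing + 19 years → 29 November 2004.
Later of the two: 29 November 2004.
Prosecution Delay Deduction: −400 days → 26 October 2003.

October 26, 2003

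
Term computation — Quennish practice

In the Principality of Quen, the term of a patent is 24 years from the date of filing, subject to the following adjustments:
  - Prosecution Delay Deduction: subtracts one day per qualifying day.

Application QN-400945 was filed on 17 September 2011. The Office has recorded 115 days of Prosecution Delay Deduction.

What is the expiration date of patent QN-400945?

Base term: filing date + 24 years → 17 September 2035.
Prosecution Delay Deduction: −115 days → 25 May 2035.

May 25, 2035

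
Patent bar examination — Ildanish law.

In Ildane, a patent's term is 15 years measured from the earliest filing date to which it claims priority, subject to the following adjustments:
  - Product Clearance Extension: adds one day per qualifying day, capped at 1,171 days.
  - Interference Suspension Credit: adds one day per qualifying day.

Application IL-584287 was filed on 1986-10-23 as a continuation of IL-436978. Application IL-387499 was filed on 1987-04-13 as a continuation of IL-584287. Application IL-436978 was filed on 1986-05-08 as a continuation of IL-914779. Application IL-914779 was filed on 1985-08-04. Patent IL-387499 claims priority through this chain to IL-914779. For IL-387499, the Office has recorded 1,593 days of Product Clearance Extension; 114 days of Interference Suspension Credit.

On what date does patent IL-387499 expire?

Earliest priority filing: 4 August 1985.
Base term: 4 August 1985 + 15 years → 4 August 2000.
Product Clearance Extension: 1593 days claimed exceeds the 1171-day cap, so +1171 days → 19 October 2003.
Interference Suspension Credit: +114 days → 10 February 2004.

February 10, 2004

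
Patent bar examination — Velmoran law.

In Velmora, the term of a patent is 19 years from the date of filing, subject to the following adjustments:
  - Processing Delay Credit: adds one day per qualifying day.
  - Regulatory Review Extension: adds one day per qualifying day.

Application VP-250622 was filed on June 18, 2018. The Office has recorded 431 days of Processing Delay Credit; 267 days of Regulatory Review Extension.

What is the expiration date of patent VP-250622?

May 17, 2039

Base term: filing date + 19 years → 18 June 2037.
Processing Delay Credit: +431 days → 23 August 2038.
Regulatory Review Extension: +267 days → 17 May 2039.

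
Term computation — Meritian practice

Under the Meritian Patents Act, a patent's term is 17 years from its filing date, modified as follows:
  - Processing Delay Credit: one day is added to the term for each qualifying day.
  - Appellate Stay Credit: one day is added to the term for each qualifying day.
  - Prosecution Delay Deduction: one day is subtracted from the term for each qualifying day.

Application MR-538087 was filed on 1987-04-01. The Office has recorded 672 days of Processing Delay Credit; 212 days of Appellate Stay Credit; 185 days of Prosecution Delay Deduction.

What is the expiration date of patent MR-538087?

2006-03-01

Base term: filing date + 17 years → 1 April 2004.
Processing Delay Credit: +672 days → 2 February 2006.
Appellate Stay Credit: +212 days → 2 September 2006.
Prosecution Delay Deduction: −185 days → 1 March 2006.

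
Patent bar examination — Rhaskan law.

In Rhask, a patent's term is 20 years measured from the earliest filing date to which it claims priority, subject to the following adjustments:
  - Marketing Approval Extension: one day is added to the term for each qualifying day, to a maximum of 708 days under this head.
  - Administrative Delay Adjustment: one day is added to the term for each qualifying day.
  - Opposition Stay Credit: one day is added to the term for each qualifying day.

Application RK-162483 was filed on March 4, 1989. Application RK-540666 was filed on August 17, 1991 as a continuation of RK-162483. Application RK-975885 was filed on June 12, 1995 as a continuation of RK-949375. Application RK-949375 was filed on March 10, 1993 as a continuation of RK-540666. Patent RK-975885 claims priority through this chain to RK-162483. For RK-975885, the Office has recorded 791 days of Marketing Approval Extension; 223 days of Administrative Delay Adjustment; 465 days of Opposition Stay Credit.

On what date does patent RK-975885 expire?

December 29, 2012

Earliest priority filing: 4 March 1989.
Base term: 4 March 1989 + 20 years → 4 March 2009.
Marketing Approval Extension: 791 days claimed exceeds the 708-day cap, so +708 days → 10 February 2011.
Administrative Delay Adjustment: +223 days → 21 September 2011.
Opposition Stay Credit: +465 days → 29 December 2012.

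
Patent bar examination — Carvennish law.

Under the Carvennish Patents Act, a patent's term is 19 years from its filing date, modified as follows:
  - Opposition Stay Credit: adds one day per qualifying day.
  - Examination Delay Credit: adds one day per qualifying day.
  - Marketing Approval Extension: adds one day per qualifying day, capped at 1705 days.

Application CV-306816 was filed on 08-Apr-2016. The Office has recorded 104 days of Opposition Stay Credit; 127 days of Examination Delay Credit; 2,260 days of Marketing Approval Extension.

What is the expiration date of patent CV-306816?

July 26, 2040

Base term: filing date + 19 years → 8 April 2035.
Opposition Stay Credit: +104 days → 21 July 2035.
Examination Delay Credit: +127 days → 25 November 2035.
Marketing Approval Extension: 2260 days claimed exceeds the 1705-day cap, so +1705 days → 26 July 2040.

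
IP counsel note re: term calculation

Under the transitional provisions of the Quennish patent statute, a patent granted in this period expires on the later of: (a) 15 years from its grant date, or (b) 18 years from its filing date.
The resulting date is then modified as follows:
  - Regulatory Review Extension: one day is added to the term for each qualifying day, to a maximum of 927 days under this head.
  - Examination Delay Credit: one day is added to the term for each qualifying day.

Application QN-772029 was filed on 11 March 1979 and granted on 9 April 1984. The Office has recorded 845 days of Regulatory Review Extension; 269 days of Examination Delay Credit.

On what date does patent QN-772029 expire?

(a) grant + 15 years → 9 April 1999.
(b) filing + 18 years → 11 March 1997.
Later of the two: 9 April 1999.
Regulatory Review Extension: 845 days (within the 927-day cap) → +845 days → 1 August 2001.
Examination Delay Credit: +269 days → 27 April 2002.

2002-04-27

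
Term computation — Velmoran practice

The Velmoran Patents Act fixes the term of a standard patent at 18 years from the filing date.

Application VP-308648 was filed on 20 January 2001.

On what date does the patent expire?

Filing date + 18 years → 20 January 2019.

2019-01-20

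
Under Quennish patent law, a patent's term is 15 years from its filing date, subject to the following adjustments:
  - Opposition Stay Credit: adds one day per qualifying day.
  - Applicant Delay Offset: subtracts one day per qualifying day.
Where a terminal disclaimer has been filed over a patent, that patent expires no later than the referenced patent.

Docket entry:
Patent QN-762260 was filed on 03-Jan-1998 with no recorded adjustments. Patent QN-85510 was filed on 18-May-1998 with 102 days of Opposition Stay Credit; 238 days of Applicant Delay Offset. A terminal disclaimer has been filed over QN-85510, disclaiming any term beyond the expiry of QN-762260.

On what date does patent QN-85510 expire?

2013-01-02

Natural term of QN-85510:
  Base: filing + 15 years → 18 May 2013.
  Opposition Stay Credit: +102 days → 28 August 2013.
  Applicant Delay Offset: −238 days → 2 January 2013.
Expiry of referenced patent QN-762260:
  Base: filing + 15 years → 3 January 2013.
Terminal disclaimer: QN-85510 expires on the earlier of 2 January 2013 and 3 January 2013.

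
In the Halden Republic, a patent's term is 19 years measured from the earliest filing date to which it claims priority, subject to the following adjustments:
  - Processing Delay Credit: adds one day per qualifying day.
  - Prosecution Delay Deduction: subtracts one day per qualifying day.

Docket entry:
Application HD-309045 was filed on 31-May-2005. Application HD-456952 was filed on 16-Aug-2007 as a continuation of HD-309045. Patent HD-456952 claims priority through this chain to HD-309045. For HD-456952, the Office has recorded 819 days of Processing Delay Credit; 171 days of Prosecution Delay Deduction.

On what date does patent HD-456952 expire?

March 10, 2026

Earliest priority filing: 31 May 2005.
Base term: 31 May 2005 + 19 years → 31 May 2024.
Processing Delay Credit: +819 days → 28 August 2026.
Prosecution Delay Deduction: −171 days → 10 March 2026.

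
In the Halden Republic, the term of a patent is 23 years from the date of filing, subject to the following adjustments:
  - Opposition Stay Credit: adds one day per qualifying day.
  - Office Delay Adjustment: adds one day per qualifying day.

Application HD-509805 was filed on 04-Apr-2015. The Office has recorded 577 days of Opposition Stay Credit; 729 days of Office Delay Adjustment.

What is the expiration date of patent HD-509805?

Base term: filing date + 23 years → 4 April 2038.
Opposition Stay Credit: +577 days → 2 November 2039.
Office Delay Adjustment: +729 days → 31 October 2041.

October 31, 2041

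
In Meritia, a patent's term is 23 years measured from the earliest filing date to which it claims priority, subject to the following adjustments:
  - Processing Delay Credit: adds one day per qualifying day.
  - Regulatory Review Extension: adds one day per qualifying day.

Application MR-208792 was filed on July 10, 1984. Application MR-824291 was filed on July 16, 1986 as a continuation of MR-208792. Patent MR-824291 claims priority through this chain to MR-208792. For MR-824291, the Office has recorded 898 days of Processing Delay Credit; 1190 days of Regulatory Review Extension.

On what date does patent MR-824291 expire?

March 28, 2013

Earliest priority filing: 10 July 1984.
Base term: 10 July 1984 + 23 years → 10 July 2007.
Processing Delay Credit: +898 days → 24 December 2009.
Regulatory Review Extension: +1190 days → 28 March 2013.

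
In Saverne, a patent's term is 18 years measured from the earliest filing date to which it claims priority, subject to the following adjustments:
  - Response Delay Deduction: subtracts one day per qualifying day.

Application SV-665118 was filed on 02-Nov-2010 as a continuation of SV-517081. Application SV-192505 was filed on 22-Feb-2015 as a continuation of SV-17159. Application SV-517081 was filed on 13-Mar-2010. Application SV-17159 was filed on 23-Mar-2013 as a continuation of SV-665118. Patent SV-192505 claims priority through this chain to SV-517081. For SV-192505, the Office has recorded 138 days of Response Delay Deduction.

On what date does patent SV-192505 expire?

2027-10-27

Earliest priority filing: 13 March 2010.
Base term: 13 March 2010 + 18 years → 13 March 2028.
Response Delay Deduction: −138 days → 27 October 2027.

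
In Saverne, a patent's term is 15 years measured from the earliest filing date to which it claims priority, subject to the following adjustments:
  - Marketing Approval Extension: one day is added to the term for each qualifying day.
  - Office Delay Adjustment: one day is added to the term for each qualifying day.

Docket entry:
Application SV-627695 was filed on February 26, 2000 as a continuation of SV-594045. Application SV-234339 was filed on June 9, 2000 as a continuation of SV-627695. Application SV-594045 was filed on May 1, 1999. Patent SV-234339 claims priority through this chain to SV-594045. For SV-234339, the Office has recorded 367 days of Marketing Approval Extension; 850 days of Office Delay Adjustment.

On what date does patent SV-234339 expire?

Earliest priority filing: 1 May 1999.
Base term: 1 May 1999 + 15 years → 1 May 2014.
Marketing Approval Extension: +367 days → 3 May 2015.
Office Delay Adjustment: +850 days → 30 August 2017.

August 30, 2017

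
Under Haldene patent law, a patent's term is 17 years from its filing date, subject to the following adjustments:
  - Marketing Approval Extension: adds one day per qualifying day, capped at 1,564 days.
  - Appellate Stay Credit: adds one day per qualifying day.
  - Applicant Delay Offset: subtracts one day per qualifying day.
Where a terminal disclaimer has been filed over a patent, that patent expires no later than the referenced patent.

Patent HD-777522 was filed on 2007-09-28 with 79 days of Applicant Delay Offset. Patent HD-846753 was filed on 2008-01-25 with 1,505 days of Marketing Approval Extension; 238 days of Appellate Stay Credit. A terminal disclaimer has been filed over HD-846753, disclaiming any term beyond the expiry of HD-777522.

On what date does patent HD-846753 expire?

July 11, 2024

Natural term of HD-846753:
  Base: filing + 17 years → 25 January 2025.
  Marketing Approval Extension: 1505 days (within the 1564-day cap) → +1505 days → 10 March 2029.
  Appellate Stay Credit: +238 days → 3 November 2029.
Expiry of referenced patent HD-777522:
  Base: filing + 17 years → 28 September 2024.
  Applicant Delay Offset: −79 days → 11 July 2024.
Terminal disclaimer: HD-846753 expires on the earlier of 3 November 2029 and 11 July 2024.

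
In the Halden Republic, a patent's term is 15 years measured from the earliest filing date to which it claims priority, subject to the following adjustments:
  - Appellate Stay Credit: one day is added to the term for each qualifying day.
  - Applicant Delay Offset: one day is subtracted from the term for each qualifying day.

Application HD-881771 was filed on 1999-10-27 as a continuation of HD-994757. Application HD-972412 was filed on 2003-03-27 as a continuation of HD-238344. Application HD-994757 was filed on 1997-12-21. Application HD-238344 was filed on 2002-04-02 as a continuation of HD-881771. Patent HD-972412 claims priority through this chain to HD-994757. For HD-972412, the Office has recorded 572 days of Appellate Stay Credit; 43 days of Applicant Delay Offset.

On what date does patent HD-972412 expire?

June 3, 2014

Earliest priority filing: 21 December 1997.
Base term: 21 December 1997 + 15 years → 21 December 2012.
Appellate Stay Credit: +572 days → 16 July 2014.
Applicant Delay Offset: −43 days → 3 June 2014.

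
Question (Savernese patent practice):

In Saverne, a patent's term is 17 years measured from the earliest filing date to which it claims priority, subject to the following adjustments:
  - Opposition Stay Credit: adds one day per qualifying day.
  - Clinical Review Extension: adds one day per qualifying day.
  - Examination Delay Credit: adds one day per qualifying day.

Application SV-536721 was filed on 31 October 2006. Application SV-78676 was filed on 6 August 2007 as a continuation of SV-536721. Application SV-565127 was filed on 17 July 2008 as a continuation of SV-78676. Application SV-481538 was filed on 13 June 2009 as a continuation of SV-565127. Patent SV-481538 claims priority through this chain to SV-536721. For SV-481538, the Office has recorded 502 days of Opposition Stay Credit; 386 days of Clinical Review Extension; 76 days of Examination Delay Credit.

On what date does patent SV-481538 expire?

Earliest priority filing: 31 October 2006.
Base term: 31 October 2006 + 17 years → 31 October 2023.
Opposition Stay Credit: +502 days → 16 March 2025.
Clinical Review Extension: +386 days → 6 April 2026.
Examination Delay Credit: +76 days → 21 June 2026.

June 21, 2026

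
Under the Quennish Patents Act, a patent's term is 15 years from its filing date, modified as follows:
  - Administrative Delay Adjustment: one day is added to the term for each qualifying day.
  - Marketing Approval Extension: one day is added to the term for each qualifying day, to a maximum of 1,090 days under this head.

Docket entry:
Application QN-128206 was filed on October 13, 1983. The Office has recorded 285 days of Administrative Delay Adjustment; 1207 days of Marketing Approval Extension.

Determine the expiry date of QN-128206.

Base term: filing date + 15 years → 13 October 1998.
Administrative Delay Adjustment: +285 days → 25 July 1999.
Marketing Approval Extension: 1207 days claimed exceeds the 1090-day cap, so +1090 days → 19 July 2002.

2002-07-19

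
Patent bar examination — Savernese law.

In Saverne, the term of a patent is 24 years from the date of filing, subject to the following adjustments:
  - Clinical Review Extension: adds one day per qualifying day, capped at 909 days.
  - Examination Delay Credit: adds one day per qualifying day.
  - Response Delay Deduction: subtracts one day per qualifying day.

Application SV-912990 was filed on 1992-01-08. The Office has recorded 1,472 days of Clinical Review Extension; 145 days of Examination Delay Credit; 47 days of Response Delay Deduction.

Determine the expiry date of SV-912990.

Base term: filing date + 24 years → 8 January 2016.
Clinical Review Extension: 1472 days claimed exceeds the 909-day cap, so +909 days → 5 July 2018.
Examination Delay Credit: +145 days → 27 November 2018.
Response Delay Deduction: −47 days → 11 October 2018.

2018-10-11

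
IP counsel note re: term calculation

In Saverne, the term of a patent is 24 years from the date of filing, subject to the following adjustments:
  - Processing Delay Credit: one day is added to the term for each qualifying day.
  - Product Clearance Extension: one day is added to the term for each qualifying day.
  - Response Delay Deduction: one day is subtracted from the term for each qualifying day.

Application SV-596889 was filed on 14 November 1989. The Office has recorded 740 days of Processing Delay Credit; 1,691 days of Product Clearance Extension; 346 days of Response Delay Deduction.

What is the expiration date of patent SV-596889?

July 31, 2019

Base term: filing date + 24 years → 14 November 2013.
Processing Delay Credit: +740 days → 24 November 2015.
Product Clearance Extension: +1691 days → 11 July 2020.
Response Delay Deduction: −346 days → 31 July 2019.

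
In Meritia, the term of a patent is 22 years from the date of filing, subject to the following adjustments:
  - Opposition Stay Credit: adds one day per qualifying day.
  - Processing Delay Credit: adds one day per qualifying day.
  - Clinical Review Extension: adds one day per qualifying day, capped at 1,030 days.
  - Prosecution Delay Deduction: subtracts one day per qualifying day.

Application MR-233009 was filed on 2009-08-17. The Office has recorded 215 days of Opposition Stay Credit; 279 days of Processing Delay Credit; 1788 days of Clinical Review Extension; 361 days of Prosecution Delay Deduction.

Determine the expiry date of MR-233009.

2034-10-23

Base term: filing date + 22 years → 17 August 2031.
Opposition Stay Credit: +215 days → 19 March 2032.
Processing Delay Credit: +279 days → 23 December 2032.
Clinical Review Extension: 1788 days claimed exceeds the 1030-day cap, so +1030 days → 19 October 2035.
Prosecution Delay Deduction: −361 days → 23 October 2034.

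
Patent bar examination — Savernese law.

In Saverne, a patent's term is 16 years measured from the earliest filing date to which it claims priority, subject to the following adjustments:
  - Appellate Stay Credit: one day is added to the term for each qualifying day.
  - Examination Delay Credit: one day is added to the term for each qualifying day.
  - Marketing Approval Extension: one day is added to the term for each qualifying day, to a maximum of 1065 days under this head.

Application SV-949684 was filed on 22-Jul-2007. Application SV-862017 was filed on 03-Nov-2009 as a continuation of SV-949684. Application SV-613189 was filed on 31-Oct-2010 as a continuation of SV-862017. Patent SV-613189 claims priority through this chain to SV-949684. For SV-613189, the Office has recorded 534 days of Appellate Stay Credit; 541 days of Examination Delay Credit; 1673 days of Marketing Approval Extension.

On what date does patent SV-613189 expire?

Earliest priority filing: 22 July 2007.
Base term: 22 July 2007 + 16 years → 22 July 2023.
Appellate Stay Credit: +534 days → 6 January 2025.
Examination Delay Credit: +541 days → 1 July 2026.
Marketing Approval Extension: 1673 days claimed exceeds the 1065-day cap, so +1065 days → 31 May 2029.

2029-05-31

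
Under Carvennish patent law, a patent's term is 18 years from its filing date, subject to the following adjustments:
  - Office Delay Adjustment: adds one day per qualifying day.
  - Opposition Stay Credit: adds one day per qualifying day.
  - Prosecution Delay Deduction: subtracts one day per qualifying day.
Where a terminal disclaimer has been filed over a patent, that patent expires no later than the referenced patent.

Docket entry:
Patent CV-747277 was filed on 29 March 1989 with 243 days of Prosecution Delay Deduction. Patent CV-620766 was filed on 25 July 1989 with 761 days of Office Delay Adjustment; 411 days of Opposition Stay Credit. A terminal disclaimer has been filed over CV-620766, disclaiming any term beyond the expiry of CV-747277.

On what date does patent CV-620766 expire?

2006-07-29

Natural term of CV-620766:
  Base: filing + 18 years → 25 July 2007.
  Office Delay Adjustment: +761 days → 24 August 2009.
  Opposition Stay Credit: +411 days → 9 October 2010.
Expiry of referenced patent CV-747277:
  Base: filing + 18 years → 29 March 2007.
  Prosecution Delay Deduction: −243 days → 29 July 2006.
Terminal disclaimer: CV-620766 expires on the earlier of 9 October 2010 and 29 July 2006.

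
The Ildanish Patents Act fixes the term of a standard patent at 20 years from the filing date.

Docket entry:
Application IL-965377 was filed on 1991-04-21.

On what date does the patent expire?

2011-04-21

Filing date + 20 years → 21 April 2011.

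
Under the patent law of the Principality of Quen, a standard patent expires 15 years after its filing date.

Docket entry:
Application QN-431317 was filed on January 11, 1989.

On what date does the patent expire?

Filing date + 15 years → 11 January 2004.

January 11, 2004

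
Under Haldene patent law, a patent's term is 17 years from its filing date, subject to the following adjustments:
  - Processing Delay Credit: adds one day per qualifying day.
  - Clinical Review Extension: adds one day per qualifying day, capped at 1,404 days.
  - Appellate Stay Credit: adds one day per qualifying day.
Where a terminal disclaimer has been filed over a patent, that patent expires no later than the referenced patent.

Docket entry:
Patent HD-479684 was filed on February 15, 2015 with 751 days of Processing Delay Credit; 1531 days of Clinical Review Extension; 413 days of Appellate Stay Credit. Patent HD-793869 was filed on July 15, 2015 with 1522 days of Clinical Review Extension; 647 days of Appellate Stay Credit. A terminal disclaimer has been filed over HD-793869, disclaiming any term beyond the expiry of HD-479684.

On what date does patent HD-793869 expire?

February 25, 2038

Natural term of HD-793869:
  Base: filing + 17 years → 15 July 2032.
  Clinical Review Extension: 1522 days claimed exceeds the 1404-day cap, so +1404 days → 19 May 2036.
  Appellate Stay Credit: +647 days → 25 February 2038.
Expiry of referenced patent HD-479684:
  Base: filing + 17 years → 15 February 2032.
  Processing Delay Credit: +751 days → 7 March 2034.
  Clinical Review Extension: 1531 days claimed exceeds the 1404-day cap, so +1404 days → 9 January 2038.
  Appellate Stay Credit: +413 days → 26 February 2039.
Terminal disclaimer: HD-793869 expires on the earlier of 25 February 2038 and 26 February 2039.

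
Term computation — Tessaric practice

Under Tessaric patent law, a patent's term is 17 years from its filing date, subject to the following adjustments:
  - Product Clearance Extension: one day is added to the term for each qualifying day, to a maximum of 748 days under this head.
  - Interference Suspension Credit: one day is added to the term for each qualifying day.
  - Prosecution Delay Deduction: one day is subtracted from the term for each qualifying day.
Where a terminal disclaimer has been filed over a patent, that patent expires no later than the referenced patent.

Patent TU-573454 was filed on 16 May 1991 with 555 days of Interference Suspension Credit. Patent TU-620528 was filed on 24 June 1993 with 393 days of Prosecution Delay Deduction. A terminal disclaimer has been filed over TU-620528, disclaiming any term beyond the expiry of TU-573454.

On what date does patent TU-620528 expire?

May 27, 2009

Natural term of TU-620528:
  Base: filing + 17 years → 24 June 2010.
  Prosecution Delay Deduction: −393 days → 27 May 2009.
Expiry of referenced patent TU-573454:
  Base: filing + 17 years → 16 May 2008.
  Interference Suspension Credit: +555 days → 22 November 2009.
Terminal disclaimer: TU-620528 expires on the earlier of 27 May 2009 and 22 November 2009.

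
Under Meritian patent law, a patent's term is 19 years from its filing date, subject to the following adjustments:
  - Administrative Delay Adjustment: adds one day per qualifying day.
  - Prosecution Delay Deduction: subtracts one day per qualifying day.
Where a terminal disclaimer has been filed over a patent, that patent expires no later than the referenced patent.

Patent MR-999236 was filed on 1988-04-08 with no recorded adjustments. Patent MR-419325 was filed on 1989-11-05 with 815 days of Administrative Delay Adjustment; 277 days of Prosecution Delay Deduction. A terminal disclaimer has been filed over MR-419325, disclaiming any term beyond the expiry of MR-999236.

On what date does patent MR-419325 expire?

2007-04-08

Natural term of MR-419325:
  Base: filing + 19 years → 5 November 2008.
  Administrative Delay Adjustment: +815 days → 29 January 2011.
  Prosecution Delay Deduction: −277 days → 27 April 2010.
Expiry of referenced patent MR-999236:
  Base: filing + 19 years → 8 April 2007.
Terminal disclaimer: MR-419325 expires on the earlier of 27 April 2010 and 8 April 2007.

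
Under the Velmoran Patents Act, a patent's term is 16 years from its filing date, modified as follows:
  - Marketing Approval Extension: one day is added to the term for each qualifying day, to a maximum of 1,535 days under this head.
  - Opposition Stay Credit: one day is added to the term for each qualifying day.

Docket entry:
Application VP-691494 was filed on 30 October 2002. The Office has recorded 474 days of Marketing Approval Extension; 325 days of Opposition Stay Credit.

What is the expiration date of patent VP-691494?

Base term: filing date + 16 years → 30 October 2018.
Marketing Approval Extension: 474 days (within the 1535-day cap) → +474 days → 16 February 2020.
Opposition Stay Credit: +325 days → 6 January 2021.

January 6, 2021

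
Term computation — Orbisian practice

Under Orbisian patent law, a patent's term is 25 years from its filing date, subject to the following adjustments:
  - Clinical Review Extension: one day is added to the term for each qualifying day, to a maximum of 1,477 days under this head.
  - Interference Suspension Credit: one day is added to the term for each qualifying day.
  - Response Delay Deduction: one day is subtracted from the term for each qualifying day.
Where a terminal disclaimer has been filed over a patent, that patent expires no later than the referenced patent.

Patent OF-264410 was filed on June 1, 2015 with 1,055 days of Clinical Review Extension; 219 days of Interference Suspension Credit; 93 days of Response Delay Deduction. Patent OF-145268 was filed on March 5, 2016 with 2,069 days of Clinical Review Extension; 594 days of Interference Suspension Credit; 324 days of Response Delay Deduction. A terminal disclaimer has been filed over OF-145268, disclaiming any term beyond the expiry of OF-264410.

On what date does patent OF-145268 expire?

Natural term of OF-145268:
  Base: filing + 25 years → 5 March 2041.
  Clinical Review Extension: 2069 days claimed exceeds the 1477-day cap, so +1477 days → 21 March 2045.
  Interference Suspension Credit: +594 days → 5 November 2046.
  Response Delay Deduction: −324 days → 16 December 2045.
Expiry of referenced patent OF-264410:
  Base: filing + 25 years → 1 June 2040.
  Clinical Review Extension: 1055 days (within the 1477-day cap) → +1055 days → 22 April 2043.
  Interference Suspension Credit: +219 days → 27 November 2043.
  Response Delay Deduction: −93 days → 26 August 2043.
Terminal disclaimer: OF-145268 expires on the earlier of 16 December 2045 and 26 August 2043.

2043-08-26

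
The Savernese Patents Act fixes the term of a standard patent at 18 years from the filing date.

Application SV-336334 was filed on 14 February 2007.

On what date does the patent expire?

Filing date + 18 years → 14 February 2025.

2025-02-14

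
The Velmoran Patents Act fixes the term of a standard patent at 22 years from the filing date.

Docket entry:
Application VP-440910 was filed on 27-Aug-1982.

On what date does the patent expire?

2004-08-27

Filing date + 22 years → 27 August 2004.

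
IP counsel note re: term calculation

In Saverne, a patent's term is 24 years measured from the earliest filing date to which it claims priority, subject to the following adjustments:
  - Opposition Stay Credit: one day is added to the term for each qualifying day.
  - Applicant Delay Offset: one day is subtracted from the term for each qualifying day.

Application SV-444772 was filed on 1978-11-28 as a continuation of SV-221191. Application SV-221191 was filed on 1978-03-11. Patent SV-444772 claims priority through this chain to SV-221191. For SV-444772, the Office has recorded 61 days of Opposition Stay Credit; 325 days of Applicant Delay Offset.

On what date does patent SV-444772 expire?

June 20, 2001

Earliest priority filing: 11 March 1978.
Base term: 11 March 1978 + 24 years → 11 March 2002.
Opposition Stay Credit: +61 days → 11 May 2002.
Applicant Delay Offset: −325 days → 20 June 2001.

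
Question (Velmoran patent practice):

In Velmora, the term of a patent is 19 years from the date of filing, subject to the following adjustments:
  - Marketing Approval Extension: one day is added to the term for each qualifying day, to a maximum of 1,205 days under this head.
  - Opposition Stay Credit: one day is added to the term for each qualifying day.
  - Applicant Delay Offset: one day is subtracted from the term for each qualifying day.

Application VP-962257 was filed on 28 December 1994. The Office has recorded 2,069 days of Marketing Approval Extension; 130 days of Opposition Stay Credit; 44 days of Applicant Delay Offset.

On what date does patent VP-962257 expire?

2017-07-11

Base term: filing date + 19 years → 28 December 2013.
Marketing Approval Extension: 2069 days claimed exceeds the 1205-day cap, so +1205 days → 16 April 2017.
Opposition Stay Credit: +130 days → 24 August 2017.
Applicant Delay Offset: −44 days → 11 July 2017.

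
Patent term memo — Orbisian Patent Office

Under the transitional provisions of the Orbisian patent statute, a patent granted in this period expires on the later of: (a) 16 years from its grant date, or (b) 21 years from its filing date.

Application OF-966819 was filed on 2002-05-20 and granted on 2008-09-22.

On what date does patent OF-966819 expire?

September 22, 2024

(a) grant + 16 years → 22 September 2024.
(b) filing + 21 years → 20 May 2023.
Later of the two: 22 September 2024.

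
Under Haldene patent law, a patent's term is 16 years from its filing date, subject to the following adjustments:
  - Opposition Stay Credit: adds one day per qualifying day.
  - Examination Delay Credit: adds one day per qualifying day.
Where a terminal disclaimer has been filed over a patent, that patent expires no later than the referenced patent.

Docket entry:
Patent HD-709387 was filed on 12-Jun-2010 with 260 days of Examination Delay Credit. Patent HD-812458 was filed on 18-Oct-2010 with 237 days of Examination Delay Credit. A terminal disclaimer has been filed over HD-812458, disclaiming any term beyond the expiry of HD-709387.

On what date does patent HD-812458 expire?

2027-02-27

Natural term of HD-812458:
  Base: filing + 16 years → 18 October 2026.
  Examination Delay Credit: +237 days → 12 June 2027.
Expiry of referenced patent HD-709387:
  Base: filing + 16 years → 12 June 2026.
  Examination Delay Credit: +260 days → 27 February 2027.
Terminal disclaimer: HD-812458 expires on the earlier of 12 June 2027 and 27 February 2027.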